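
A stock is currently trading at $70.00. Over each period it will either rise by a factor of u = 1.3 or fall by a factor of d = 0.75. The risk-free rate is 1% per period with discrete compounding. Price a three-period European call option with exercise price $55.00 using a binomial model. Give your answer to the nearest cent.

Risk-neutral probability p = (1 + 0.01 − 0.75)/(1.3 − 0.75) = 0.2600/0.5500 = 0.4727
Terminal stock prices: S_uuu = 153.8, S_uud = 88.73, S_udd = 51.19, S_ddd = 29.53
Terminal payoffs (S − K): max(98.79, 0) = 98.79, max(33.73, 0) = 33.73, max(-3.812, 0) = 0, max(-25.47, 0) = 0
Node uu (S = 118.3): V_uu = 1/1.01·[0.4727·98.7900 + 0.5273·33.7250] = 63.8446
Node ud (S = 68.25): V_ud = 1/1.01·[0.4727·33.7250 + 0.5273·0.0000] = 15.7849
Node dd (S = 39.38): V_dd = 1/1.01·[0.4727·0.0000 + 0.5273·0.0000] = 0.0000
Node u (S = 91): V_u = 1/1.01·[0.4727·63.8446 + 0.5273·15.7849] = 38.1228
Node d (S = 52.5): V_d = 1/1.01·[0.4727·15.7849 + 0.5273·0.0000] = 7.3881
Node 0 (S = 70): V_0 = 1/1.01·[0.4727·38.1228 + 0.5273·7.3881] = 21.7002

$21.70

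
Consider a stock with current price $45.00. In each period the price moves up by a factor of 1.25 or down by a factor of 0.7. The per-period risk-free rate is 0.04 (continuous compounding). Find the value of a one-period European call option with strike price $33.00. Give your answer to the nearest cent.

$13.84

Risk-neutral probability p = (e^0.04 − 0.7)/(1.25 − 0.7) = 0.3408/0.5500 = 0.6197
Terminal stock prices: S_u = 56.25, S_d = 31.5
Terminal payoffs (S − K): max(23.25, 0) = 23.25, max(-1.5, 0) = 0
Node 0 (S = 45): V_0 = e^(−0.04)·[0.6197·23.2500 + 0.3803·0.0000] = 13.8421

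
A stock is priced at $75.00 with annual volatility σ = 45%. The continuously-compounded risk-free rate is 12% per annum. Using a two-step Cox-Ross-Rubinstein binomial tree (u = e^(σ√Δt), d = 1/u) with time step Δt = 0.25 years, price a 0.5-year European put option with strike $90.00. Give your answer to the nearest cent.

CRR parameters: u = e^(σ√Δt) = e^(0.45·√0.25) = 1.2523, d = 1/u = 0.7985
Per-period rate: rΔt = 0.12·0.25 = 0.03, so R = e^0.03 = 1.0305
Risk-neutral probability p = (e^0.03 − 0.7985)/(1.2523 − 0.7985) = 0.2319/0.4538 = 0.5111
Terminal stock prices: S_uu = 117.6, S_ud = 75, S_dd = 47.82
Terminal payoffs (K − S): max(-27.62, 0) = 0, max(15, 0) = 15, max(42.18, 0) = 42.18
Node u (S = 93.92): V_u = e^(−0.03)·[0.5111·0.0000 + 0.4889·15.0000] = 7.1168
Node d (S = 59.89): V_d = e^(−0.03)·[0.5111·15.0000 + 0.4889·42.1779] = 27.4514
Node 0 (S = 75): V_0 = e^(−0.03)·[0.5111·7.1168 + 0.4889·27.4514] = 16.5543

$16.55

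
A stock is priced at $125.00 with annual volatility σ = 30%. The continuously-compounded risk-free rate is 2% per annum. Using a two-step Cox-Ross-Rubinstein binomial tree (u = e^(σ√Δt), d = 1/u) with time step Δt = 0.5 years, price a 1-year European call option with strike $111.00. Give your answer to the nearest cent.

$24.22

CRR parameters: u = e^(σ√Δt) = e^(0.3·√0.5) = 1.2363, d = 1/u = 0.8089
Per-period rate: rΔt = 0.02·0.5 = 0.01, so R = e^0.01 = 1.0101
Risk-neutral probability p = (e^0.01 − 0.8089)/(1.2363 − 0.8089) = 0.2012/0.4275 = 0.4707
Terminal stock prices: S_uu = 191.1, S_ud = 125, S_dd = 81.78
Terminal payoffs (S − K): max(80.06, 0) = 80.06, max(14, 0) = 14, max(-29.22, 0) = 0
Node u (S = 154.5): V_u = e^(−0.01)·[0.4707·80.0581 + 0.5293·14.0000] = 44.6434
Node d (S = 101.1): V_d = e^(−0.01)·[0.4707·14.0000 + 0.5293·0.0000] = 6.5239
Node 0 (S = 125): V_0 = e^(−0.01)·[0.4707·44.6434 + 0.5293·6.5239] = 24.2224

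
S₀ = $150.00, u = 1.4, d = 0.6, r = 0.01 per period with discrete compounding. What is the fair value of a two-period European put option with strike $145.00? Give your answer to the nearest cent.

Risk-neutral probability p = (1 + 0.01 − 0.6)/(1.4 − 0.6) = 0.4100/0.8000 = 0.5125
Terminal stock prices: S_uu = 294, S_ud = 126, S_dd = 54
Terminal payoffs (K − S): max(-149, 0) = 0, max(19, 0) = 19, max(91, 0) = 91
Node u (S = 210): V_u = 1/1.01·[0.5125·0.0000 + 0.4875·19.0000] = 9.1708
Node d (S = 90): V_d = 1/1.01·[0.5125·19.0000 + 0.4875·91.0000] = 53.5644
Node 0 (S = 150): V_0 = 1/1.01·[0.5125·9.1708 + 0.4875·53.5644] = 30.5076

$30.51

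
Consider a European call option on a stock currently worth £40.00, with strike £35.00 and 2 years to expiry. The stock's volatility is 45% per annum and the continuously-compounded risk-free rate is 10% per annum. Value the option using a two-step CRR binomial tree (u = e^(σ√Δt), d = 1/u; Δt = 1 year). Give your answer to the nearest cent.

£15.14

CRR parameters: u = e^(σ√Δt) = e^(0.45·√1) = 1.5683, d = 1/u = 0.6376
Per-period rate: rΔt = 0.1·1 = 0.1, so R = e^0.1 = 1.1052
Risk-neutral probability p = (e^0.1 − 0.6376)/(1.5683 − 0.6376) = 0.4675/0.9307 = 0.5024
Terminal stock prices: S_uu = 98.38, S_ud = 40, S_dd = 16.26
Terminal payoffs (S − K): max(63.38, 0) = 63.38, max(5, 0) = 5, max(-18.74, 0) = 0
Node u (S = 62.73): V_u = e^(−0.1)·[0.5024·63.3841 + 0.4976·5.0000] = 31.0632
Node d (S = 25.51): V_d = e^(−0.1)·[0.5024·5.0000 + 0.4976·0.0000] = 2.2728
Node 0 (S = 40): V_0 = e^(−0.1)·[0.5024·31.0632 + 0.4976·2.2728] = 15.1434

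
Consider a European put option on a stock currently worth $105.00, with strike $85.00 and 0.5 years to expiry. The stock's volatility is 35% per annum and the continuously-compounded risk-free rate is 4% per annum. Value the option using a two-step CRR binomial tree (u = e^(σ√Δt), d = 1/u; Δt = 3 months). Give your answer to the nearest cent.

CRR parameters: u = e^(σ√Δt) = e^(0.35·√0.25) = 1.1912, d = 1/u = 0.8395
Per-period rate: rΔt = 0.04·0.25 = 0.01, so R = e^0.01 = 1.0101
Risk-neutral probability p = (e^0.01 − 0.8395)/(1.1912 − 0.8395) = 0.1706/0.3518 = 0.4849
Terminal stock prices: S_uu = 149, S_ud = 105, S_dd = 73.99
Terminal payoffs (K − S): max(-64, 0) = 0, max(-20, 0) = 0, max(11.01, 0) = 11.01
Node u (S = 125.1): V_u = e^(−0.01)·[0.4849·0.0000 + 0.5151·0.0000] = 0.0000
Node d (S = 88.14): V_d = e^(−0.01)·[0.4849·0.0000 + 0.5151·11.0078] = 5.6133
Node 0 (S = 105): V_0 = e^(−0.01)·[0.4849·0.0000 + 0.5151·5.6133] = 2.8625

$2.86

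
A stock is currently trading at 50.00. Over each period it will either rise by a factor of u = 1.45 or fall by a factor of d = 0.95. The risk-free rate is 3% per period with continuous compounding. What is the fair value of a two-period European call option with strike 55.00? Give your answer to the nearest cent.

Risk-neutral probability p = (e^0.03 − 0.95)/(1.45 − 0.95) = 0.0805/0.5000 = 0.1609
Terminal stock prices: S_uu = 105.1, S_ud = 68.88, S_dd = 45.12
Terminal payoffs (S − K): max(50.12, 0) = 50.12, max(13.88, 0) = 13.88, max(-9.875, 0) = 0
Node u (S = 72.5): V_u = e^(−0.03)·[0.1609·50.1250 + 0.8391·13.8750] = 19.1255
Node d (S = 47.5): V_d = e^(−0.03)·[0.1609·13.8750 + 0.8391·0.0000] = 2.1666
Node 0 (S = 50): V_0 = e^(−0.03)·[0.1609·19.1255 + 0.8391·2.1666] = 4.7508

4.75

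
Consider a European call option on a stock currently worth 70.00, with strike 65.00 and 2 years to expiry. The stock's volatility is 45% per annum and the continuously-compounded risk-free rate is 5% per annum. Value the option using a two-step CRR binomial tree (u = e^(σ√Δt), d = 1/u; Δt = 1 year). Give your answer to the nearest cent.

CRR parameters: u = e^(σ√Δt) = e^(0.45·√1) = 1.5683, d = 1/u = 0.6376
Per-period rate: rΔt = 0.05·1 = 0.05, so R = e^0.05 = 1.0513
Risk-neutral probability p = (e^0.05 − 0.6376)/(1.5683 − 0.6376) = 0.4136/0.9307 = 0.4445
Terminal stock prices: S_uu = 172.2, S_ud = 70, S_dd = 28.46
Terminal payoffs (S − K): max(107.2, 0) = 107.2, max(5, 0) = 5, max(-36.54, 0) = 0
Node u (S = 109.8): V_u = e^(−0.05)·[0.4445·107.1722 + 0.5555·5.0000] = 47.9519
Node d (S = 44.63): V_d = e^(−0.05)·[0.4445·5.0000 + 0.5555·0.0000] = 2.1139
Node 0 (S = 70): V_0 = e^(−0.05)·[0.4445·47.9519 + 0.5555·2.1139] = 21.3899

21.39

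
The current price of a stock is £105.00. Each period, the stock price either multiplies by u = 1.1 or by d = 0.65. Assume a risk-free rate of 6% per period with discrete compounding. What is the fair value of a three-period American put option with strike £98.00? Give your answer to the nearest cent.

£5.10

Risk-neutral probability p = (1 + 0.06 − 0.65)/(1.1 − 0.65) = 0.4100/0.4500 = 0.9111
Terminal stock prices: S_uuu = 139.8, S_uud = 82.58, S_udd = 48.8, S_ddd = 28.84
Terminal payoffs (K − S): max(-41.76, 0) = 0, max(15.42, 0) = 15.42, max(49.2, 0) = 49.2, max(69.16, 0) = 69.16
Node uu (S = 127.1): continuation = 1/1.06·[0.9111·0.0000 + 0.0889·15.4175] = 1.2929; exercise value = 0.0000 ≤ continuation, so V_uu = 1.2929
Node ud (S = 75.08): continuation = 1/1.06·[0.9111·15.4175 + 0.0889·49.2012] = 17.3778; exercise value = 22.9250 > continuation, so V_ud = 22.9250 (exercise)
Node dd (S = 44.36): continuation = 1/1.06·[0.9111·49.2012 + 0.0889·69.1644] = 48.0903; exercise value = 53.6375 > continuation, so V_dd = 53.6375 (exercise)
Node u (S = 115.5): continuation = 1/1.06·[0.9111·1.2929 + 0.0889·22.9250] = 3.0337; exercise value = 0.0000 ≤ continuation, so V_u = 3.0337
Node d (S = 68.25): continuation = 1/1.06·[0.9111·22.9250 + 0.0889·53.6375] = 24.2028; exercise value = 29.7500 > continuation, so V_d = 29.7500 (exercise)
Node 0 (S = 105): continuation = 1/1.06·[0.9111·3.0337 + 0.0889·29.7500] = 5.1023; exercise value = 0.0000 ≤ continuation, so V_0 = 5.1023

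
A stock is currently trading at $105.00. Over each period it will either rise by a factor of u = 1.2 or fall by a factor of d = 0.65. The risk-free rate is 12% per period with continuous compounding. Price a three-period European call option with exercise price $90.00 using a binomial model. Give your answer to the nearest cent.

Risk-neutral probability p = (e^0.12 − 0.65)/(1.2 − 0.65) = 0.4775/0.5500 = 0.8682
Terminal stock prices: S_uuu = 181.4, S_uud = 98.28, S_udd = 53.24, S_ddd = 28.84
Terminal payoffs (S − K): max(91.44, 0) = 91.44, max(8.28, 0) = 8.28, max(-36.76, 0) = 0, max(-61.16, 0) = 0
Node uu (S = 151.2): V_uu = e^(−0.12)·[0.8682·91.4400 + 0.1318·8.2800] = 71.3772
Node ud (S = 81.9): V_ud = e^(−0.12)·[0.8682·8.2800 + 0.1318·0.0000] = 6.3756
Node dd (S = 44.36): V_dd = e^(−0.12)·[0.8682·0.0000 + 0.1318·0.0000] = 0.0000
Node u (S = 126): V_u = e^(−0.12)·[0.8682·71.3772 + 0.1318·6.3756] = 55.7061
Node d (S = 68.25): V_d = e^(−0.12)·[0.8682·6.3756 + 0.1318·0.0000] = 4.9093
Node 0 (S = 105): V_0 = e^(−0.12)·[0.8682·55.7061 + 0.1318·4.9093] = 43.4678

$43.47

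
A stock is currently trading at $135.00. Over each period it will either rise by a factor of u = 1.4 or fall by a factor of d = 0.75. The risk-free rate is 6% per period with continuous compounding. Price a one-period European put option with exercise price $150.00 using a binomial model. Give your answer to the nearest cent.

Risk-neutral probability p = (e^0.06 − 0.75)/(1.4 − 0.75) = 0.3118/0.6500 = 0.4797
Terminal stock prices: S_u = 189, S_d = 101.2
Terminal payoffs (K − S): max(-39, 0) = 0, max(48.75, 0) = 48.75
Node 0 (S = 135): V_0 = e^(−0.06)·[0.4797·0.0000 + 0.5203·48.7500] = 23.8853

$23.89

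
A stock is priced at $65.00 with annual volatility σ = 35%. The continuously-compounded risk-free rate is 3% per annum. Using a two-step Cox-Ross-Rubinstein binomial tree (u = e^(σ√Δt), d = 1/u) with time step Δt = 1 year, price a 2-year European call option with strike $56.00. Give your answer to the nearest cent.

CRR parameters: u = e^(σ√Δt) = e^(0.35·√1) = 1.4191, d = 1/u = 0.7047
Per-period rate: rΔt = 0.03·1 = 0.03, so R = e^0.03 = 1.0305
Risk-neutral probability p = (e^0.03 − 0.7047)/(1.4191 − 0.7047) = 0.3258/0.7144 = 0.4560
Terminal stock prices: S_uu = 130.9, S_ud = 65, S_dd = 32.28
Terminal payoffs (S − K): max(74.89, 0) = 74.89, max(9, 0) = 9, max(-23.72, 0) = 0
Node u (S = 92.24): V_u = e^(−0.03)·[0.4560·74.8939 + 0.5440·9.0000] = 37.8944
Node d (S = 45.8): V_d = e^(−0.03)·[0.4560·9.0000 + 0.5440·0.0000] = 3.9828
Node 0 (S = 65): V_0 = e^(−0.03)·[0.4560·37.8944 + 0.5440·3.9828] = 18.8722

$18.87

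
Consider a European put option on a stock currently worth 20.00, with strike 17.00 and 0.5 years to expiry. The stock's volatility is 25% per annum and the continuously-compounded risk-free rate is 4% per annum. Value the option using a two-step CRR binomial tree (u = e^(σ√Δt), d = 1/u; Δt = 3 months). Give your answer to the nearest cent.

0.34

CRR parameters: u = e^(σ√Δt) = e^(0.25·√0.25) = 1.1331, d = 1/u = 0.8825
Per-period rate: rΔt = 0.04·0.25 = 0.01, so R = e^0.01 = 1.0101
Risk-neutral probability p = (e^0.01 − 0.8825)/(1.1331 − 0.8825) = 0.1276/0.2507 = 0.5089
Terminal stock prices: S_uu = 25.68, S_ud = 20, S_dd = 15.58
Terminal payoffs (K − S): max(-8.681, 0) = 0, max(-3, 0) = 0, max(1.424, 0) = 1.424
Node u (S = 22.66): V_u = e^(−0.01)·[0.5089·0.0000 + 0.4911·0.0000] = 0.0000
Node d (S = 17.65): V_d = e^(−0.01)·[0.5089·0.0000 + 0.4911·1.4240] = 0.6924
Node 0 (S = 20): V_0 = e^(−0.01)·[0.5089·0.0000 + 0.4911·0.6924] = 0.3367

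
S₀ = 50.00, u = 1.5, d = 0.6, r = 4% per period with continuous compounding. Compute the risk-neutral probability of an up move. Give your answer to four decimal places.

p = 0.4898

Risk-neutral probability p = (e^0.04 − 0.6)/(1.5 − 0.6) = 0.4408/0.9000 = 0.4898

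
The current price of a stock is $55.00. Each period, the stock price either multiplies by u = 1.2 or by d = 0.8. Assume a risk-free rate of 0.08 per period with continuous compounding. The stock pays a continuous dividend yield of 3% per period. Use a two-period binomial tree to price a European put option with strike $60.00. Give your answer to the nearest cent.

$5.79

Per-period risk-free factor R = e^0.08 = 1.0833; dividend-adjusted growth = e^(0.08−0.03) = 1.0513.
Risk-neutral probability p = (1.0513 − 0.8)/(1.2 − 0.8) = 0.2513/0.4000 = 0.6282
Terminal stock prices: S_uu = 79.2, S_ud = 52.8, S_dd = 35.2
Terminal payoffs (K − S): max(-19.2, 0) = 0, max(7.2, 0) = 7.2, max(24.8, 0) = 24.8
Node u (S = 66): V_u = e^(−0.08)·[0.6282·0.0000 + 0.3718·7.2000] = 2.4713
Node d (S = 44): V_d = e^(−0.08)·[0.6282·7.2000 + 0.3718·24.8000] = 12.6874
Node 0 (S = 55): V_0 = e^(−0.08)·[0.6282·2.4713 + 0.3718·12.6874] = 5.7878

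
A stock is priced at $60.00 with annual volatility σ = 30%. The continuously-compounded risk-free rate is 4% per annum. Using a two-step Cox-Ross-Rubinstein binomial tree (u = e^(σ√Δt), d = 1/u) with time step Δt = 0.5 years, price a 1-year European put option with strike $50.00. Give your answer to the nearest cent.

$2.64

CRR parameters: u = e^(σ√Δt) = e^(0.3·√0.5) = 1.2363, d = 1/u = 0.8089
Per-period rate: rΔt = 0.04·0.5 = 0.02, so R = e^0.02 = 1.0202
Risk-neutral probability p = (e^0.02 − 0.8089)/(1.2363 − 0.8089) = 0.2113/0.4275 = 0.4944
Terminal stock prices: S_uu = 91.71, S_ud = 60, S_dd = 39.26
Terminal payoffs (K − S): max(-41.71, 0) = 0, max(-10, 0) = 0, max(10.74, 0) = 10.74
Node u (S = 74.18): V_u = e^(−0.02)·[0.4944·0.0000 + 0.5056·0.0000] = 0.0000
Node d (S = 48.53): V_d = e^(−0.02)·[0.4944·0.0000 + 0.5056·10.7449] = 5.3248
Node 0 (S = 60): V_0 = e^(−0.02)·[0.4944·0.0000 + 0.5056·5.3248] = 2.6388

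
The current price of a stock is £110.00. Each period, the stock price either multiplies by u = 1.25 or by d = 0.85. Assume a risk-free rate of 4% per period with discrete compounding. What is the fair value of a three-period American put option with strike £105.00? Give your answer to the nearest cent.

Risk-neutral probability p = (1 + 0.04 − 0.85)/(1.25 − 0.85) = 0.1900/0.4000 = 0.4750
Terminal stock prices: S_uuu = 214.8, S_uud = 146.1, S_udd = 99.34, S_ddd = 67.55
Terminal payoffs (K − S): max(-109.8, 0) = 0, max(-41.09, 0) = 0, max(5.656, 0) = 5.656, max(37.45, 0) = 37.45
Node uu (S = 171.9): continuation = 1/1.04·[0.4750·0.0000 + 0.5250·0.0000] = 0.0000; exercise value = 0.0000 ≤ continuation, so V_uu = 0.0000
Node ud (S = 116.9): continuation = 1/1.04·[0.4750·0.0000 + 0.5250·5.6563] = 2.8553; exercise value = 0.0000 ≤ continuation, so V_ud = 2.8553
Node dd (S = 79.47): continuation = 1/1.04·[0.4750·5.6563 + 0.5250·37.4463] = 21.4865; exercise value = 25.5250 > continuation, so V_dd = 25.5250 (exercise)
Node u (S = 137.5): continuation = 1/1.04·[0.4750·0.0000 + 0.5250·2.8553] = 1.4414; exercise value = 0.0000 ≤ continuation, so V_u = 1.4414
Node d (S = 93.5): continuation = 1/1.04·[0.4750·2.8553 + 0.5250·25.5250] = 14.1893; exercise value = 11.5000 ≤ continuation, so V_d = 14.1893
Node 0 (S = 110): continuation = 1/1.04·[0.4750·1.4414 + 0.5250·14.1893] = 7.8212; exercise value = 0.0000 ≤ continuation, so V_0 = 7.8212

£7.82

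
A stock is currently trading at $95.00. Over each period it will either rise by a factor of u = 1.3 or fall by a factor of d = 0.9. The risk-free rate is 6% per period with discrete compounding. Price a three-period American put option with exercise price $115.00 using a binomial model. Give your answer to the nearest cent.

$20.00

Risk-neutral probability p = (1 + 0.06 − 0.9)/(1.3 − 0.9) = 0.1600/0.4000 = 0.4000
Terminal stock prices: S_uuu = 208.7, S_uud = 144.5, S_udd = 100, S_ddd = 69.26
Terminal payoffs (K − S): max(-93.72, 0) = 0, max(-29.5, 0) = 0, max(14.96, 0) = 14.96, max(45.74, 0) = 45.74
Node uu (S = 160.6): continuation = 1/1.06·[0.4000·0.0000 + 0.6000·0.0000] = 0.0000; exercise value = 0.0000 ≤ continuation, so V_uu = 0.0000
Node ud (S = 111.2): continuation = 1/1.06·[0.4000·0.0000 + 0.6000·14.9650] = 8.4708; exercise value = 3.8500 ≤ continuation, so V_ud = 8.4708
Node dd (S = 76.95): continuation = 1/1.06·[0.4000·14.9650 + 0.6000·45.7450] = 31.5406; exercise value = 38.0500 > continuation, so V_dd = 38.0500 (exercise)
Node u (S = 123.5): continuation = 1/1.06·[0.4000·0.0000 + 0.6000·8.4708] = 4.7948; exercise value = 0.0000 ≤ continuation, so V_u = 4.7948
Node d (S = 85.5): continuation = 1/1.06·[0.4000·8.4708 + 0.6000·38.0500] = 24.7342; exercise value = 29.5000 > continuation, so V_d = 29.5000 (exercise)
Node 0 (S = 95): continuation = 1/1.06·[0.4000·4.7948 + 0.6000·29.5000] = 18.5075; exercise value = 20.0000 > continuation, so V_0 = 20.0000 (exercise)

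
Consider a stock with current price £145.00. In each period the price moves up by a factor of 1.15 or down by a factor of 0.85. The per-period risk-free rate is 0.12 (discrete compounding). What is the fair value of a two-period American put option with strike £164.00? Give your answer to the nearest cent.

Risk-neutral probability p = (1 + 0.12 − 0.85)/(1.15 − 0.85) = 0.2700/0.3000 = 0.9000
Terminal stock prices: S_uu = 191.8, S_ud = 141.7, S_dd = 104.8
Terminal payoffs (K − S): max(-27.76, 0) = 0, max(22.26, 0) = 22.26, max(59.24, 0) = 59.24
Node u (S = 166.8): continuation = 1/1.12·[0.9000·0.0000 + 0.1000·22.2625] = 1.9877; exercise value = 0.0000 ≤ continuation, so V_u = 1.9877
Node d (S = 123.2): continuation = 1/1.12·[0.9000·22.2625 + 0.1000·59.2375] = 23.1786; exercise value = 40.7500 > continuation, so V_d = 40.7500 (exercise)
Node 0 (S = 145): continuation = 1/1.12·[0.9000·1.9877 + 0.1000·40.7500] = 5.2357; exercise value = 19.0000 > continuation, so V_0 = 19.0000 (exercise)

£19.00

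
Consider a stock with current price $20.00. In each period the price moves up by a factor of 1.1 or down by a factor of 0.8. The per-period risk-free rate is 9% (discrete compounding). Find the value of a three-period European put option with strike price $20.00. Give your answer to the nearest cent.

Risk-neutral probability p = (1 + 0.09 − 0.8)/(1.1 − 0.8) = 0.2900/0.3000 = 0.9667
Terminal stock prices: S_uuu = 26.62, S_uud = 19.36, S_udd = 14.08, S_ddd = 10.24
Terminal payoffs (K − S): max(-6.62, 0) = 0, max(0.64, 0) = 0.64, max(5.92, 0) = 5.92, max(9.76, 0) = 9.76
Node uu (S = 24.2): V_uu = 1/1.09·[0.9667·0.0000 + 0.0333·0.6400] = 0.0196
Node ud (S = 17.6): V_ud = 1/1.09·[0.9667·0.6400 + 0.0333·5.9200] = 0.7486
Node dd (S = 12.8): V_dd = 1/1.09·[0.9667·5.9200 + 0.0333·9.7600] = 5.5486
Node u (S = 22): V_u = 1/1.09·[0.9667·0.0196 + 0.0333·0.7486] = 0.0403
Node d (S = 16): V_d = 1/1.09·[0.9667·0.7486 + 0.0333·5.5486] = 0.8336
Node 0 (S = 20): V_0 = 1/1.09·[0.9667·0.0403 + 0.0333·0.8336] = 0.0612

$0.06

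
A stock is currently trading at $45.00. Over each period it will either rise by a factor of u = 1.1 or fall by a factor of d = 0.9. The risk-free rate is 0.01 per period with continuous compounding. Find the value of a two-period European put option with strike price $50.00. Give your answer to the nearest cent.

$5.33

Risk-neutral probability p = (e^0.01 − 0.9)/(1.1 − 0.9) = 0.1101/0.2000 = 0.5503
Terminal stock prices: S_uu = 54.45, S_ud = 44.55, S_dd = 36.45
Terminal payoffs (K − S): max(-4.45, 0) = 0, max(5.45, 0) = 5.45, max(13.55, 0) = 13.55
Node u (S = 49.5): V_u = e^(−0.01)·[0.5503·0.0000 + 0.4497·5.4500] = 2.4267
Node d (S = 40.5): V_d = e^(−0.01)·[0.5503·5.4500 + 0.4497·13.5500] = 9.0025
Node 0 (S = 45): V_0 = e^(−0.01)·[0.5503·2.4267 + 0.4497·9.0025] = 5.3306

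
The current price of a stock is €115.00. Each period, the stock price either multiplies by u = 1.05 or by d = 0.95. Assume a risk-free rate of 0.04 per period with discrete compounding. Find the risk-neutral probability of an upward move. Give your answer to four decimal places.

Risk-neutral probability p = (1 + 0.04 − 0.95)/(1.05 − 0.95) = 0.0900/0.1000 = 0.9000

p = 0.9000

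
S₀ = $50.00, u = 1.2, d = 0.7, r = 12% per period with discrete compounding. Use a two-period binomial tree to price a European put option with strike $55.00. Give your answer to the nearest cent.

$3.41

Risk-neutral probability p = (1 + 0.12 − 0.7)/(1.2 − 0.7) = 0.4200/0.5000 = 0.8400
Terminal stock prices: S_uu = 72, S_ud = 42, S_dd = 24.5
Terminal payoffs (K − S): max(-17, 0) = 0, max(13, 0) = 13, max(30.5, 0) = 30.5
Node u (S = 60): V_u = 1/1.12·[0.8400·0.0000 + 0.1600·13.0000] = 1.8571
Node d (S = 35): V_d = 1/1.12·[0.8400·13.0000 + 0.1600·30.5000] = 14.1071
Node 0 (S = 50): V_0 = 1/1.12·[0.8400·1.8571 + 0.1600·14.1071] = 3.4082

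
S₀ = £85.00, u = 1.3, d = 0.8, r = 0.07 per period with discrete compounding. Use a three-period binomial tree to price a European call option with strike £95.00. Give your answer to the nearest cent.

£18.34

Risk-neutral probability p = (1 + 0.07 − 0.8)/(1.3 − 0.8) = 0.2700/0.5000 = 0.5400
Terminal stock prices: S_uuu = 186.7, S_uud = 114.9, S_udd = 70.72, S_ddd = 43.52
Terminal payoffs (S − K): max(91.75, 0) = 91.75, max(19.92, 0) = 19.92, max(-24.28, 0) = 0, max(-51.48, 0) = 0
Node uu (S = 143.7): V_uu = 1/1.07·[0.5400·91.7450 + 0.4600·19.9200] = 54.8650
Node ud (S = 88.4): V_ud = 1/1.07·[0.5400·19.9200 + 0.4600·0.0000] = 10.0531
Node dd (S = 54.4): V_dd = 1/1.07·[0.5400·0.0000 + 0.4600·0.0000] = 0.0000
Node u (S = 110.5): V_u = 1/1.07·[0.5400·54.8650 + 0.4600·10.0531] = 32.0107
Node d (S = 68): V_d = 1/1.07·[0.5400·10.0531 + 0.4600·0.0000] = 5.0735
Node 0 (S = 85): V_0 = 1/1.07·[0.5400·32.0107 + 0.4600·5.0735] = 18.3361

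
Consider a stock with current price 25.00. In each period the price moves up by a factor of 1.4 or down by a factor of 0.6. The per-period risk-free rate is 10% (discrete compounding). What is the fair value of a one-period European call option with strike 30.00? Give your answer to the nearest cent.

Risk-neutral probability p = (1 + 0.1 − 0.6)/(1.4 − 0.6) = 0.5000/0.8000 = 0.6250
Terminal stock prices: S_u = 35, S_d = 15
Terminal payoffs (S − K): max(5, 0) = 5, max(-15, 0) = 0
Node 0 (S = 25): V_0 = 1/1.1·[0.6250·5.0000 + 0.3750·0.0000] = 2.8409

2.84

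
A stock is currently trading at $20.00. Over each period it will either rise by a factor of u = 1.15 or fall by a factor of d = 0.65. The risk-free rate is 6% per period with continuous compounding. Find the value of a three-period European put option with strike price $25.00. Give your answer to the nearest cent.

Risk-neutral probability p = (e^0.06 − 0.65)/(1.15 − 0.65) = 0.4118/0.5000 = 0.8237
Terminal stock prices: S_uuu = 30.42, S_uud = 17.19, S_udd = 9.718, S_ddd = 5.492
Terminal payoffs (K − S): max(-5.417, 0) = 0, max(7.808, 0) = 7.808, max(15.28, 0) = 15.28, max(19.51, 0) = 19.51
Node uu (S = 26.45): V_uu = e^(−0.06)·[0.8237·0.0000 + 0.1763·7.8075] = 1.2965
Node ud (S = 14.95): V_ud = e^(−0.06)·[0.8237·7.8075 + 0.1763·15.2825] = 8.5941
Node dd (S = 8.45): V_dd = e^(−0.06)·[0.8237·15.2825 + 0.1763·19.5075] = 15.0941
Node u (S = 23): V_u = e^(−0.06)·[0.8237·1.2965 + 0.1763·8.5941] = 2.4328
Node d (S = 13): V_d = e^(−0.06)·[0.8237·8.5941 + 0.1763·15.0941] = 9.1730
Node 0 (S = 20): V_0 = e^(−0.06)·[0.8237·2.4328 + 0.1763·9.1730] = 3.4104

$3.41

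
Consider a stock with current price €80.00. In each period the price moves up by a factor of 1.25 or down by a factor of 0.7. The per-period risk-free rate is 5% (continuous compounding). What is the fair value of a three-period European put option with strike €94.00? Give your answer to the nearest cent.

€14.86

Risk-neutral probability p = (e^0.05 − 0.7)/(1.25 − 0.7) = 0.3513/0.5500 = 0.6387
Terminal stock prices: S_uuu = 156.2, S_uud = 87.5, S_udd = 49, S_ddd = 27.44
Terminal payoffs (K − S): max(-62.25, 0) = 0, max(6.5, 0) = 6.5, max(45, 0) = 45, max(66.56, 0) = 66.56
Node uu (S = 125): V_uu = e^(−0.05)·[0.6387·0.0000 + 0.3613·6.5000] = 2.2341
Node ud (S = 70): V_ud = e^(−0.05)·[0.6387·6.5000 + 0.3613·45.0000] = 19.4156
Node dd (S = 39.2): V_dd = e^(−0.05)·[0.6387·45.0000 + 0.3613·66.5600] = 50.2156
Node u (S = 100): V_u = e^(−0.05)·[0.6387·2.2341 + 0.3613·19.4156] = 8.0304
Node d (S = 56): V_d = e^(−0.05)·[0.6387·19.4156 + 0.3613·50.2156] = 29.0547
Node 0 (S = 80): V_0 = e^(−0.05)·[0.6387·8.0304 + 0.3613·29.0547] = 14.8649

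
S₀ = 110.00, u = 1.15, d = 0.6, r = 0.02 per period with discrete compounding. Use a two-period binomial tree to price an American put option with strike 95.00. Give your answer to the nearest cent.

Risk-neutral probability p = (1 + 0.02 − 0.6)/(1.15 − 0.6) = 0.4200/0.5500 = 0.7636
Terminal stock prices: S_uu = 145.5, S_ud = 75.9, S_dd = 39.6
Terminal payoffs (K − S): max(-50.47, 0) = 0, max(19.1, 0) = 19.1, max(55.4, 0) = 55.4
Node u (S = 126.5): continuation = 1/1.02·[0.7636·0.0000 + 0.2364·19.1000] = 4.4260; exercise value = 0.0000 ≤ continuation, so V_u = 4.4260
Node d (S = 66): continuation = 1/1.02·[0.7636·19.1000 + 0.2364·55.4000] = 27.1373; exercise value = 29.0000 > continuation, so V_d = 29.0000 (exercise)
Node 0 (S = 110): continuation = 1/1.02·[0.7636·4.4260 + 0.2364·29.0000] = 10.0337; exercise value = 0.0000 ≤ continuation, so V_0 = 10.0337

10.03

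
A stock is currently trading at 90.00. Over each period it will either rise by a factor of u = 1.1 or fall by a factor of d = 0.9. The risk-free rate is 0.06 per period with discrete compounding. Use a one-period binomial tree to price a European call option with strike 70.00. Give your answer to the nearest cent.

Risk-neutral probability p = (1 + 0.06 − 0.9)/(1.1 − 0.9) = 0.1600/0.2000 = 0.8000
Terminal stock prices: S_u = 99, S_d = 81
Terminal payoffs (S − K): max(29, 0) = 29, max(11, 0) = 11
Node 0 (S = 90): V_0 = 1/1.06·[0.8000·29.0000 + 0.2000·11.0000] = 23.9623

23.96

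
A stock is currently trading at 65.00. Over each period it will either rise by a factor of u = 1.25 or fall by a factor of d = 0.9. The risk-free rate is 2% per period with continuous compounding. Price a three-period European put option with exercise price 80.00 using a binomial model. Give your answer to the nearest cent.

14.63

Risk-neutral probability p = (e^0.02 − 0.9)/(1.25 − 0.9) = 0.1202/0.3500 = 0.3434
Terminal stock prices: S_uuu = 127, S_uud = 91.41, S_udd = 65.81, S_ddd = 47.39
Terminal payoffs (K − S): max(-46.95, 0) = 0, max(-11.41, 0) = 0, max(14.19, 0) = 14.19, max(32.61, 0) = 32.61
Node uu (S = 101.6): V_uu = e^(−0.02)·[0.3434·0.0000 + 0.6566·0.0000] = 0.0000
Node ud (S = 73.12): V_ud = e^(−0.02)·[0.3434·0.0000 + 0.6566·14.1875] = 9.1306
Node dd (S = 52.65): V_dd = e^(−0.02)·[0.3434·14.1875 + 0.6566·32.6150] = 25.7659
Node u (S = 81.25): V_u = e^(−0.02)·[0.3434·0.0000 + 0.6566·9.1306] = 5.8762
Node d (S = 58.5): V_d = e^(−0.02)·[0.3434·9.1306 + 0.6566·25.7659] = 19.6557
Node 0 (S = 65): V_0 = e^(−0.02)·[0.3434·5.8762 + 0.6566·19.6557] = 14.6279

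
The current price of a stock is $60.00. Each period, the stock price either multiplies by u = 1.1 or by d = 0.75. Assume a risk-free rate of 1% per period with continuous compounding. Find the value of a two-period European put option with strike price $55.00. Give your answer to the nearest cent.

Risk-neutral probability p = (e^0.01 − 0.75)/(1.1 − 0.75) = 0.2601/0.3500 = 0.7430
Terminal stock prices: S_uu = 72.6, S_ud = 49.5, S_dd = 33.75
Terminal payoffs (K − S): max(-17.6, 0) = 0, max(5.5, 0) = 5.5, max(21.25, 0) = 21.25
Node u (S = 66): V_u = e^(−0.01)·[0.7430·0.0000 + 0.2570·5.5000] = 1.3994
Node d (S = 45): V_d = e^(−0.01)·[0.7430·5.5000 + 0.2570·21.2500] = 9.4527
Node 0 (S = 60): V_0 = e^(−0.01)·[0.7430·1.3994 + 0.2570·9.4527] = 3.4346

$3.43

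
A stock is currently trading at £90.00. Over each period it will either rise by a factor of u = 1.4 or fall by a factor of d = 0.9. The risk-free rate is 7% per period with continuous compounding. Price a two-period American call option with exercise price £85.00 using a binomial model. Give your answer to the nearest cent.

Risk-neutral probability p = (e^0.07 − 0.9)/(1.4 − 0.9) = 0.1725/0.5000 = 0.3450
Terminal stock prices: S_uu = 176.4, S_ud = 113.4, S_dd = 72.9
Terminal payoffs (S − K): max(91.4, 0) = 91.4, max(28.4, 0) = 28.4, max(-12.1, 0) = 0
Node u (S = 126): continuation = e^(−0.07)·[0.3450·91.4000 + 0.6550·28.4000] = 46.7465; exercise value = 41.0000 ≤ continuation, so V_u = 46.7465
Node d (S = 81): continuation = e^(−0.07)·[0.3450·28.4000 + 0.6550·0.0000] = 9.1360; exercise value = 0.0000 ≤ continuation, so V_d = 9.1360
Node 0 (S = 90): continuation = e^(−0.07)·[0.3450·46.7465 + 0.6550·9.1360] = 20.6173; exercise value = 5.0000 ≤ continuation, so V_0 = 20.6173

£20.62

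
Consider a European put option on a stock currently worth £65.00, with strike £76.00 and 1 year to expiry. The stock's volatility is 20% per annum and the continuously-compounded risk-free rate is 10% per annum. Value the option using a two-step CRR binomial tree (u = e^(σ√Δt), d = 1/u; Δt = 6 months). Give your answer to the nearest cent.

£7.63

CRR parameters: u = e^(σ√Δt) = e^(0.2·√0.5) = 1.1519, d = 1/u = 0.8681
Per-period rate: rΔt = 0.1·0.5 = 0.05, so R = e^0.05 = 1.0513
Risk-neutral probability p = (e^0.05 − 0.8681)/(1.1519 − 0.8681) = 0.1831/0.2838 = 0.6454
Terminal stock prices: S_uu = 86.25, S_ud = 65, S_dd = 48.99
Terminal payoffs (K − S): max(-10.25, 0) = 0, max(11, 0) = 11, max(27.01, 0) = 27.01
Node u (S = 74.87): V_u = e^(−0.05)·[0.6454·0.0000 + 0.3546·11.0000] = 3.7107
Node d (S = 56.43): V_d = e^(−0.05)·[0.6454·11.0000 + 0.3546·27.0135] = 15.8654
Node 0 (S = 65): V_0 = e^(−0.05)·[0.6454·3.7107 + 0.3546·15.8654] = 7.6299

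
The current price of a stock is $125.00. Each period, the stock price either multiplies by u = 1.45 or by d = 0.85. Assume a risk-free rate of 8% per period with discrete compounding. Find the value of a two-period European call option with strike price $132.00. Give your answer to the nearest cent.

$25.42

Risk-neutral probability p = (1 + 0.08 − 0.85)/(1.45 − 0.85) = 0.2300/0.6000 = 0.3833
Terminal stock prices: S_uu = 262.8, S_ud = 154.1, S_dd = 90.31
Terminal payoffs (S − K): max(130.8, 0) = 130.8, max(22.06, 0) = 22.06, max(-41.69, 0) = 0
Node u (S = 181.2): V_u = 1/1.08·[0.3833·130.8125 + 0.6167·22.0625] = 59.0278
Node d (S = 106.2): V_d = 1/1.08·[0.3833·22.0625 + 0.6167·0.0000] = 7.8308
Node 0 (S = 125): V_0 = 1/1.08·[0.3833·59.0278 + 0.6167·7.8308] = 25.4225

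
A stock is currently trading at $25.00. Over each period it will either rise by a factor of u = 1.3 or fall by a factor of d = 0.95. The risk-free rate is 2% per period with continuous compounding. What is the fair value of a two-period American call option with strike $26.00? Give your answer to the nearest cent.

Risk-neutral probability p = (e^0.02 − 0.95)/(1.3 − 0.95) = 0.0702/0.3500 = 0.2006
Terminal stock prices: S_uu = 42.25, S_ud = 30.88, S_dd = 22.56
Terminal payoffs (S − K): max(16.25, 0) = 16.25, max(4.875, 0) = 4.875, max(-3.438, 0) = 0
Node u (S = 32.5): continuation = e^(−0.02)·[0.2006·16.2500 + 0.7994·4.8750] = 7.0148; exercise value = 6.5000 ≤ continuation, so V_u = 7.0148
Node d (S = 23.75): continuation = e^(−0.02)·[0.2006·4.8750 + 0.7994·0.0000] = 0.9584; exercise value = 0.0000 ≤ continuation, so V_d = 0.9584
Node 0 (S = 25): continuation = e^(−0.02)·[0.2006·7.0148 + 0.7994·0.9584] = 2.1302; exercise value = 0.0000 ≤ continuation, so V_0 = 2.1302

$2.13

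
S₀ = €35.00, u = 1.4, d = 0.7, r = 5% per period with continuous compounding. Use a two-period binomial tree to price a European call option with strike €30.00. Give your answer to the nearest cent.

Risk-neutral probability p = (e^0.05 − 0.7)/(1.4 − 0.7) = 0.3513/0.7000 = 0.5018
Terminal stock prices: S_uu = 68.6, S_ud = 34.3, S_dd = 17.15
Terminal payoffs (S − K): max(38.6, 0) = 38.6, max(4.3, 0) = 4.3, max(-12.85, 0) = 0
Node u (S = 49): V_u = e^(−0.05)·[0.5018·38.6000 + 0.4982·4.3000] = 20.4631
Node d (S = 24.5): V_d = e^(−0.05)·[0.5018·4.3000 + 0.4982·0.0000] = 2.0526
Node 0 (S = 35): V_0 = e^(−0.05)·[0.5018·20.4631 + 0.4982·2.0526] = 10.7406

€10.74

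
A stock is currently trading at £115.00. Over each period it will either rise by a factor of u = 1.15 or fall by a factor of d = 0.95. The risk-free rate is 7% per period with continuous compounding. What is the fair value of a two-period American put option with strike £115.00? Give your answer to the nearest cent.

Risk-neutral probability p = (e^0.07 − 0.95)/(1.15 − 0.95) = 0.1225/0.2000 = 0.6125
Terminal stock prices: S_uu = 152.1, S_ud = 125.6, S_dd = 103.8
Terminal payoffs (K − S): max(-37.09, 0) = 0, max(-10.64, 0) = 0, max(11.21, 0) = 11.21
Node u (S = 132.2): continuation = e^(−0.07)·[0.6125·0.0000 + 0.3875·0.0000] = 0.0000; exercise value = 0.0000 ≤ continuation, so V_u = 0.0000
Node d (S = 109.2): continuation = e^(−0.07)·[0.6125·0.0000 + 0.3875·11.2125] = 4.0507; exercise value = 5.7500 > continuation, so V_d = 5.7500 (exercise)
Node 0 (S = 115): continuation = e^(−0.07)·[0.6125·0.0000 + 0.3875·5.7500] = 2.0773; exercise value = 0.0000 ≤ continuation, so V_0 = 2.0773

£2.08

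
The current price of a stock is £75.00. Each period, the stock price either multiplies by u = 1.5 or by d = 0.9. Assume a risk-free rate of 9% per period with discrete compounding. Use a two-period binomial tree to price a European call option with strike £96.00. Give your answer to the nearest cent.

£8.05

Risk-neutral probability p = (1 + 0.09 − 0.9)/(1.5 − 0.9) = 0.1900/0.6000 = 0.3167
Terminal stock prices: S_uu = 168.8, S_ud = 101.2, S_dd = 60.75
Terminal payoffs (S − K): max(72.75, 0) = 72.75, max(5.25, 0) = 5.25, max(-35.25, 0) = 0
Node u (S = 112.5): V_u = 1/1.09·[0.3167·72.7500 + 0.6833·5.2500] = 24.4266
Node d (S = 67.5): V_d = 1/1.09·[0.3167·5.2500 + 0.6833·0.0000] = 1.5252
Node 0 (S = 75): V_0 = 1/1.09·[0.3167·24.4266 + 0.6833·1.5252] = 8.0526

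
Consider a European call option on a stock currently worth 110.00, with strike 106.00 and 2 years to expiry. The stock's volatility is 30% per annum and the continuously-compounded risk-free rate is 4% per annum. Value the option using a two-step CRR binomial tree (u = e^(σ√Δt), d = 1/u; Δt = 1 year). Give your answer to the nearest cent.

23.00

CRR parameters: u = e^(σ√Δt) = e^(0.3·√1) = 1.3499, d = 1/u = 0.7408
Per-period rate: rΔt = 0.04·1 = 0.04, so R = e^0.04 = 1.0408
Risk-neutral probability p = (e^0.04 − 0.7408)/(1.3499 − 0.7408) = 0.3000/0.6090 = 0.4926
Terminal stock prices: S_uu = 200.4, S_ud = 110, S_dd = 60.37
Terminal payoffs (S − K): max(94.43, 0) = 94.43, max(4, 0) = 4, max(-45.63, 0) = 0
Node u (S = 148.5): V_u = e^(−0.04)·[0.4926·94.4331 + 0.5074·4.0000] = 46.6408
Node d (S = 81.49): V_d = e^(−0.04)·[0.4926·4.0000 + 0.5074·0.0000] = 1.8930
Node 0 (S = 110): V_0 = e^(−0.04)·[0.4926·46.6408 + 0.5074·1.8930] = 22.9958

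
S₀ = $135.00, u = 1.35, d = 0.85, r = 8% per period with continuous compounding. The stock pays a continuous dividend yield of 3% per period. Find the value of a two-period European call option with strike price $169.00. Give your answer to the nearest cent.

Per-period risk-free factor R = e^0.08 = 1.0833; dividend-adjusted growth = e^(0.08−0.03) = 1.0513.
Risk-neutral probability p = (1.0513 − 0.85)/(1.35 − 0.85) = 0.2013/0.5000 = 0.4025
Terminal stock prices: S_uu = 246, S_ud = 154.9, S_dd = 97.54
Terminal payoffs (S − K): max(77.04, 0) = 77.04, max(-14.09, 0) = 0, max(-71.46, 0) = 0
Node u (S = 182.2): V_u = e^(−0.08)·[0.4025·77.0375 + 0.5975·0.0000] = 28.6266
Node d (S = 114.8): V_d = e^(−0.08)·[0.4025·0.0000 + 0.5975·0.0000] = 0.0000
Node 0 (S = 135): V_0 = e^(−0.08)·[0.4025·28.6266 + 0.5975·0.0000] = 10.6375

$10.64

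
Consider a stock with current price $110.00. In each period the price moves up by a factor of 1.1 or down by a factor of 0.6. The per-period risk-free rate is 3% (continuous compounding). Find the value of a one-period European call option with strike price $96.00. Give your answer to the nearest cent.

$20.89

Risk-neutral probability p = (e^0.03 − 0.6)/(1.1 − 0.6) = 0.4305/0.5000 = 0.8609
Terminal stock prices: S_u = 121, S_d = 66
Terminal payoffs (S − K): max(25, 0) = 25, max(-30, 0) = 0
Node 0 (S = 110): V_0 = e^(−0.03)·[0.8609·25.0000 + 0.1391·0.0000] = 20.8866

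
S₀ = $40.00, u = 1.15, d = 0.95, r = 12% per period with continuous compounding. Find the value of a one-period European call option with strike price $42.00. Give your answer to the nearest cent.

Risk-neutral probability p = (e^0.12 − 0.95)/(1.15 − 0.95) = 0.1775/0.2000 = 0.8875
Terminal stock prices: S_u = 46, S_d = 38
Terminal payoffs (S − K): max(4, 0) = 4, max(-4, 0) = 0
Node 0 (S = 40): V_0 = e^(−0.12)·[0.8875·4.0000 + 0.1125·0.0000] = 3.1485

$3.15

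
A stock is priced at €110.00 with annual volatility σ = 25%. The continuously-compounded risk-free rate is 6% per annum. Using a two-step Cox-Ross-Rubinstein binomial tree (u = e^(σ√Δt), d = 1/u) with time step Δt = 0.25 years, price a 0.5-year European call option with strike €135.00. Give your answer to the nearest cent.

CRR parameters: u = e^(σ√Δt) = e^(0.25·√0.25) = 1.1331, d = 1/u = 0.8825
Per-period rate: rΔt = 0.06·0.25 = 0.015, so R = e^0.015 = 1.0151
Risk-neutral probability p = (e^0.015 − 0.8825)/(1.1331 − 0.8825) = 0.1326/0.2507 = 0.5291
Terminal stock prices: S_uu = 141.2, S_ud = 110, S_dd = 85.67
Terminal payoffs (S − K): max(6.243, 0) = 6.243, max(-25, 0) = 0, max(-49.33, 0) = 0
Node u (S = 124.6): V_u = e^(−0.015)·[0.5291·6.2428 + 0.4709·0.0000] = 3.2538
Node d (S = 97.07): V_d = e^(−0.015)·[0.5291·0.0000 + 0.4709·0.0000] = 0.0000
Node 0 (S = 110): V_0 = e^(−0.015)·[0.5291·3.2538 + 0.4709·0.0000] = 1.6959

€1.70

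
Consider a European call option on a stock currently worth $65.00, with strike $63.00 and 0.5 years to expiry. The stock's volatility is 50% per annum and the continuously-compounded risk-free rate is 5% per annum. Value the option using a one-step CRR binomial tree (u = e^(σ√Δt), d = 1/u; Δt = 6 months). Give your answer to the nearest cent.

$12.91

CRR parameters: u = e^(σ√Δt) = e^(0.5·√0.5) = 1.4241, d = 1/u = 0.7022
Per-period rate: rΔt = 0.05·0.5 = 0.025, so R = e^0.025 = 1.0253
Risk-neutral probability p = (e^0.025 − 0.7022)/(1.4241 − 0.7022) = 0.3231/0.7219 = 0.4476
Terminal stock prices: S_u = 92.57, S_d = 45.64
Terminal payoffs (S − K): max(29.57, 0) = 29.57, max(-17.36, 0) = 0
Node 0 (S = 65): V_0 = e^(−0.025)·[0.4476·29.5677 + 0.5524·0.0000] = 12.9074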